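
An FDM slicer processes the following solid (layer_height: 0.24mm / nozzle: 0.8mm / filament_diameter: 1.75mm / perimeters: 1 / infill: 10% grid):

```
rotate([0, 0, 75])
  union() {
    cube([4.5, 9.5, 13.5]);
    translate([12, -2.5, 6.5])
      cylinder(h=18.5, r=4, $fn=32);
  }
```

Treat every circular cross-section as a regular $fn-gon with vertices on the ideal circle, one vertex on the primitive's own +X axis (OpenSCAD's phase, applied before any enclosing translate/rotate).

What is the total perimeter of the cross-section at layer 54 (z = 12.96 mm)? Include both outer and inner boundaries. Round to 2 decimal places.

At z = 12.96 mm: the 4.5×9.5 cube contributes its full rectangle (perimeter 28.00 mm); the cylinder at (12, -2.5): section is a regular 32-gon, circumradius r=4 (perimeter = 2·32·4.000·sin(180°/32) = 25.09 mm); Merging all regions: the 2 present regions are separate (no shared area or edge), so areas and boundary lengths simply add and each stays a separate island — boundary = 53.09 mm; (whole slice rotated 75° about Z — lengths, areas and connectivity unchanged). Overall, the cross-section has 2 separate islands. Total boundary length (outer) = 53.09 mm.

53.09 mm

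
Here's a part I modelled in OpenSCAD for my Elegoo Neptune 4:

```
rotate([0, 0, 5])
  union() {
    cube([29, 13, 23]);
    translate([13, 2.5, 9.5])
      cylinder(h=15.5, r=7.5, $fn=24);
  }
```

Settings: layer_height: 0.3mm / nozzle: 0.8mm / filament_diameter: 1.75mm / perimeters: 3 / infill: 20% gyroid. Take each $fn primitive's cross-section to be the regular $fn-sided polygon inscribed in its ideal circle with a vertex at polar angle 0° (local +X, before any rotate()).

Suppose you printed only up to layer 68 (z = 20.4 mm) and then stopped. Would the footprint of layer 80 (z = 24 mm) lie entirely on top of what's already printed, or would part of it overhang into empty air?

entirely on top

Compare the two slices. At z = 20.4: the cube is present — its section is the full 29×13 rectangle (area 377.00 mm²); the r=7.5 cylinder at (13, 2.5) gives a regular 24-gon of circumradius 7.5 (constant along its height) (area = (24/2)·7.500²·sin(360°/24) = 174.70 mm²); Combining (union): the regions partially overlap — summed areas 551.70 mm² minus the doubly-counted overlap 123.94 mm² gives 427.76 mm² — area = 427.76 mm²; (whole slice rotated 5° about Z — lengths, areas and connectivity unchanged). At z = 24: the cube is not intersected at this z (z outside [0, 23]); the r=7.5 cylinder at (13, 2.5) contributes a regular 24-gon of circumradius 7.5 (area = (24/2)·7.500²·sin(360°/24) = 174.70 mm²); Merging all regions: only the r=7.5 cylinder at (13, 2.5) is present, so the union is just that shape — area = 174.70 mm²; (rotated 5° about Z; rotation is an isometry so areas/perimeters/island counts are preserved). Checking containment: the cross-section at z = 24 is a subset of the cross-section at z = 20.4.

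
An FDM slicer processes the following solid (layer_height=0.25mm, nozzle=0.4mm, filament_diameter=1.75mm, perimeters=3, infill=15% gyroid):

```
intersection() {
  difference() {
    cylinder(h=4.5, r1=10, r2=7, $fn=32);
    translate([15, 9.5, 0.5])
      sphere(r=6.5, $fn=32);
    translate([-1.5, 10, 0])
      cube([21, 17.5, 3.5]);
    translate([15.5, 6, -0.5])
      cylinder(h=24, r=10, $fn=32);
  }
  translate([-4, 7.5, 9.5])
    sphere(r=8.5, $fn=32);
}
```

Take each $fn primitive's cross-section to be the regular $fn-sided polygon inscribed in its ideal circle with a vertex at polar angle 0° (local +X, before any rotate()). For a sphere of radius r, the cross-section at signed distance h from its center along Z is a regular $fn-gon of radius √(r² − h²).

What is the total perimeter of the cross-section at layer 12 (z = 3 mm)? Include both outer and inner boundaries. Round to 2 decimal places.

At z = 3 mm: the cone contributes a regular 32-gon of circumradius 8.000 (interpolated between r1=10 and r2=7 at t=0.667) (perimeter = 2·32·8.000·sin(180°/32) = 50.18 mm); the sphere at (15, 9.5): section is a regular 32-gon, circumradius = √(r²−h²) = √(6.5²−2.5²) = 6.000 (perimeter = 2·32·6.000·sin(180°/32) = 37.64 mm); the cube at (-1.5, 10) is present — its section is the full 21×17.5 rectangle (perimeter 77.00 mm); the r=10 cylinder at (15.5, 6) gives a regular 32-gon of circumradius 10 (constant along its height) (perimeter = 2·32·10.000·sin(180°/32) = 62.73 mm); Subtracting the remaining from the first: starting from the cone, the r=6.5 sphere at (15, 9.5) misses the remaining region (no effect); the 21×17.5 cube at (-1.5, 10) misses the remaining region (no effect); the r=10 cylinder at (15.5, 6) partially overlaps it — only the 5.96 mm² overlap (of its 312.14 mm²) is removed, clipping the outline — boundary = 50.10 mm; the r=8.5 sphere at (-4, 7.5) slices to a regular 32-gon of circumradius 5.477 (√(r²−h²) with h=6.5 from center) (perimeter = 2·32·5.477·sin(180°/32) = 34.36 mm); Keeping only the common overlap: the r=8.5 sphere at (-4, 7.5) partially overlaps the result so far; clipping to the common part keeps 34.62 mm² — boundary = 23.26 mm. Overall, the cross-section is a single solid region. Total boundary length (outer) = 23.26 mm.

23.26 mm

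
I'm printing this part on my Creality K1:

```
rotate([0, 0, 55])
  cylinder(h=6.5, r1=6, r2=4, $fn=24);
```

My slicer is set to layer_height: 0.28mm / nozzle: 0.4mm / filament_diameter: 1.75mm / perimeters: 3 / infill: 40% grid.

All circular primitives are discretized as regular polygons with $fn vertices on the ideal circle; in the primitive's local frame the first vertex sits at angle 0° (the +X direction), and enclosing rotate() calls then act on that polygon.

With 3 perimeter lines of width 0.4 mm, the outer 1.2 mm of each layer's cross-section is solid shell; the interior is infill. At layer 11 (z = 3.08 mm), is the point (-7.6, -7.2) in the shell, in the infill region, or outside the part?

At z = 3.08 mm: the cone: at t=0.474 of its height the radius interpolates to r₁+(r₂−r₁)t = 5.052, giving a regular 24-gon of that circumradius; (rotated 55° about Z; rotation is an isometry so areas/perimeters/island counts are preserved). Overall, the cross-section is a single solid region. Undo the 55° rotation: the query point maps to (-10.257, 2.096) in the un-rotated model frame. The nearest boundary edge runs (-4.38, 2.53)→(-4.88, 1.31); distance from the point to it = 5.43 mm. The point is not inside any of the regions above, so it lies outside the cross-section (5.43 mm from the nearest boundary).

outside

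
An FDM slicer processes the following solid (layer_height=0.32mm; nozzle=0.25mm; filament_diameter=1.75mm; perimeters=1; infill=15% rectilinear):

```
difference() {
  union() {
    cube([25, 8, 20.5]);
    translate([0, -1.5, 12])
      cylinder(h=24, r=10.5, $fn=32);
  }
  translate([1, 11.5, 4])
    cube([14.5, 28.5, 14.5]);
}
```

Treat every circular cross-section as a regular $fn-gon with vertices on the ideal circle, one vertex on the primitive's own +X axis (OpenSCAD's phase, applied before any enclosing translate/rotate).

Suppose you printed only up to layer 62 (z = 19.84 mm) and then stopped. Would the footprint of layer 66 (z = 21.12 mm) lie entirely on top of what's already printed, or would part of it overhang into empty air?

Compare the two slices. At z = 19.84: the 25×8 cube contributes its full rectangle (area 200.00 mm²); the r=10.5 cylinder at (0, -1.5) contributes a regular 32-gon of circumradius 10.5 (area = (32/2)·10.500²·sin(360°/32) = 344.14 mm²); Taking the union: the regions partially overlap — summed areas 544.14 mm² minus the doubly-counted overlap 67.53 mm² gives 476.61 mm² — area = 476.61 mm²; the cube at (1, 11.5) is absent (z outside [4, 18.5]); Taking the first minus the rest: none of the subtracted shapes is present at this height, so the result so far is unchanged — area = 476.61 mm². At z = 21.12: the cube is not intersected at this z (z outside [0, 20.5]); the r=10.5 cylinder at (0, -1.5) contributes a regular 32-gon of circumradius 10.5 (area = (32/2)·10.500²·sin(360°/32) = 344.14 mm²); Taking the union: only the r=10.5 cylinder at (0, -1.5) is present, so the union is just that shape — area = 344.14 mm²; the cube at (1, 11.5) is not intersected at this z (z outside [4, 18.5]); Subtracting the remaining from the first: none of the subtracted shapes is present at this height, so the result so far is unchanged — area = 344.14 mm². Checking containment: the cross-section at z = 21.12 is a subset of the cross-section at z = 19.84.

entirely on top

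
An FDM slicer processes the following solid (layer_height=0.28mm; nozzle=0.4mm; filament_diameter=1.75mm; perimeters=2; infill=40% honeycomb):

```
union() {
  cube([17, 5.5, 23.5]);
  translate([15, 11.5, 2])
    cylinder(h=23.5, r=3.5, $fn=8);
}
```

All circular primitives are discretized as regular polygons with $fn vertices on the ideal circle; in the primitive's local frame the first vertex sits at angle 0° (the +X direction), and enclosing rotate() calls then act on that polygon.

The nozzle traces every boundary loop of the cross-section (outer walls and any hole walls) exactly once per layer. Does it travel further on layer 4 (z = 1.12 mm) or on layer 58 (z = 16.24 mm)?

Layer 4 (z = 1.12): the 17×5.5 cube contributes its full rectangle (perimeter 45.00 mm); the cylinder at (15, 11.5) is absent (z outside [2, 25.5]); Combining (union): only the 17×5.5 cube is present, so the union is just that shape — boundary = 45.00 mm. So its perimeter = 45.00 mm. Layer 58 (z = 16.24): the 17×5.5 cube contributes its full rectangle (perimeter 45.00 mm); the cylinder at (15, 11.5): section is a regular 8-gon, circumradius r=3.5 (perimeter = 2·8·3.500·sin(180°/8) = 21.43 mm); Taking the union: the 2 present regions are separate (no shared area or edge), so areas and boundary lengths simply add and each stays a separate island — boundary = 66.43 mm. So its perimeter = 66.43 mm. Layer 58 is larger (66.43 vs 45.00 mm).

layer 58 (z = 16.24 mm)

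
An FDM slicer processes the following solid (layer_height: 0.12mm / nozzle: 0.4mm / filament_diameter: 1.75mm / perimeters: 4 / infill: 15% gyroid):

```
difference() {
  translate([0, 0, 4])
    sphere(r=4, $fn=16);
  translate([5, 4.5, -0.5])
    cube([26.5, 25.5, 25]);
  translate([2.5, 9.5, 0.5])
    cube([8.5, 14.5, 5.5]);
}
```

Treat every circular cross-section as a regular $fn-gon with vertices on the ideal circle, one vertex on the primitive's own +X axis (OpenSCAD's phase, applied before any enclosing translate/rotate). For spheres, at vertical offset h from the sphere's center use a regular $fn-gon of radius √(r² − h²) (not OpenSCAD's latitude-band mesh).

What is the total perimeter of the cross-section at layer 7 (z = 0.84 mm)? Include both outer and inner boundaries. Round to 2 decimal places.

15.31 mm

At z = 0.84 mm: the r=4 sphere slices to a regular 16-gon of circumradius 2.452 (√(r²−h²) with h=3.16 from center) (perimeter = 2·16·2.452·sin(180°/16) = 15.31 mm); the 26.5×25.5 cube at (5, 4.5) contributes its full rectangle (perimeter 104.00 mm); the cube at (2.5, 9.5) (footprint 8.5×14.5) is included at this height (perimeter 46.00 mm); Taking the first minus the rest: starting from the r=4 sphere, the 26.5×25.5 cube at (5, 4.5) misses the remaining region (no effect); the 8.5×14.5 cube at (2.5, 9.5) misses the remaining region (no effect) — boundary = 15.31 mm. Overall, the cross-section is a single solid region. Total boundary length (outer) = 15.31 mm.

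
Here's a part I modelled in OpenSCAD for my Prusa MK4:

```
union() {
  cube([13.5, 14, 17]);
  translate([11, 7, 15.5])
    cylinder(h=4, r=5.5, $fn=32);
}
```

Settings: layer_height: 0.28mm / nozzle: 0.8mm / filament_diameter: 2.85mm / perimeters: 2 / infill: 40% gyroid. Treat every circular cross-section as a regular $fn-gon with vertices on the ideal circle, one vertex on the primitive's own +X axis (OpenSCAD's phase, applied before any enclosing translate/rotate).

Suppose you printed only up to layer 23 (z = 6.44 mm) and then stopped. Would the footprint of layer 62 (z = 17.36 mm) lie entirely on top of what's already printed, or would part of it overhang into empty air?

part overhangs

Compare the two slices. At z = 6.44: the 13.5×14 cube contributes its full rectangle (area 189.00 mm²); the cylinder at (11, 7) is absent (z outside [15.5, 19.5]); Taking the union: only the 13.5×14 cube is present, so the union is just that shape — area = 189.00 mm². At z = 17.36: the cube is absent (z outside [0, 17]); the cylinder at (11, 7): section is a regular 32-gon, circumradius r=5.5 (area = (32/2)·5.500²·sin(360°/32) = 94.42 mm²); Merging all regions: only the r=5.5 cylinder at (11, 7) is present, so the union is just that shape — area = 94.42 mm². Checking containment: at z = 17.36 the cross-section extends beyond the z = 6.44 cross-section by about 20.78 mm².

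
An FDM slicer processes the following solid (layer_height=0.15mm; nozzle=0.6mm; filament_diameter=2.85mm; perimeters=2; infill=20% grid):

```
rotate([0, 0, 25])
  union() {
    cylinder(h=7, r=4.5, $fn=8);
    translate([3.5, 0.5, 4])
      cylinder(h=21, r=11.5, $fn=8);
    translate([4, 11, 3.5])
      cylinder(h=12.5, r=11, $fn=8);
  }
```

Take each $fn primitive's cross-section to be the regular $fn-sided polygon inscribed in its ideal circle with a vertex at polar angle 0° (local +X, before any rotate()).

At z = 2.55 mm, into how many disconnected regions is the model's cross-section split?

1

At z = 2.55 mm: the r=4.5 cylinder contributes a regular 8-gon of circumradius 4.5; the cylinder at (3.5, 0.5) is not intersected at this z (z outside [4, 25]); the cylinder at (4, 11) is absent (z outside [3.5, 16]); Merging all regions: only the r=4.5 cylinder is present, so the union is just that shape — 1 connected region; (rotated 25° about Z; rotation is an isometry so areas/perimeters/island counts are preserved). The result has 1 disconnected region.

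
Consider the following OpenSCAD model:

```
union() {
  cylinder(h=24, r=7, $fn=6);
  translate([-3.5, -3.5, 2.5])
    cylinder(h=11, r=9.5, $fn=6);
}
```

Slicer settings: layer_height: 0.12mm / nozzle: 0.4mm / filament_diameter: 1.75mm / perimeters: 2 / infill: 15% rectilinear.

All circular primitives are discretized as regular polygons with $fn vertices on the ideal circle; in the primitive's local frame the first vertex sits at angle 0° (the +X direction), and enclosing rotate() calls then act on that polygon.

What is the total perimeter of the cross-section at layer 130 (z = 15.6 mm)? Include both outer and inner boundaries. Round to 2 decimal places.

At z = 15.6 mm: the cylinder: section is a regular 6-gon, circumradius r=7 (perimeter = 2·6·7.000·sin(180°/6) = 42.00 mm); the cylinder at (-3.5, -3.5) is not intersected at this z (z outside [2.5, 13.5]); Combining (union): only the r=7 cylinder is present, so the union is just that shape — boundary = 42.00 mm. Overall, the cross-section is a single solid region. Total boundary length (outer) = 42.00 mm.

42.00 mm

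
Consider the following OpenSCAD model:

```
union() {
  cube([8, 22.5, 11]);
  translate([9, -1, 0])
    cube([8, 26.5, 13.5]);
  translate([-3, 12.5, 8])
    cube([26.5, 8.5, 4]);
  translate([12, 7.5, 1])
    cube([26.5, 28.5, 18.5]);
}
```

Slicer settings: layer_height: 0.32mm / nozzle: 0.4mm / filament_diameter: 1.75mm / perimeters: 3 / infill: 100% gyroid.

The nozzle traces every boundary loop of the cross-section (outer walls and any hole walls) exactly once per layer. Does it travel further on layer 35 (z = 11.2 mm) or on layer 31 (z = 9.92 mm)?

Layer 35 (z = 11.2): the cube does not reach this height (z outside [0, 11]); the cube at (9, -1) is present — its section is the full 8×26.5 rectangle (perimeter 69.00 mm); the cube at (-3, 12.5) is present — its section is the full 26.5×8.5 rectangle (perimeter 70.00 mm); the cube at (12, 7.5) (footprint 26.5×28.5) is included at this height (perimeter 110.00 mm); Combining (union): the regions partially overlap (shared area 213.25 mm²), so the edge portions inside another operand are dropped and the merged outline is re-measured after clipping — boundary = 157.00 mm. So its perimeter = 157.00 mm. Layer 31 (z = 9.92): the cube (footprint 8×22.5) is included at this height (perimeter 61.00 mm); the cube at (9, -1) (footprint 8×26.5) is included at this height (perimeter 69.00 mm); the 26.5×8.5 cube at (-3, 12.5) contributes its full rectangle (perimeter 70.00 mm); the cube at (12, 7.5) (footprint 26.5×28.5) is included at this height (perimeter 110.00 mm); Combining (union): the regions partially overlap (shared area 281.25 mm²), so the edge portions inside another operand are dropped and the merged outline is re-measured after clipping — boundary = 185.00 mm. So its perimeter = 185.00 mm. Layer 31 is larger (185.00 vs 157.00 mm).

layer 31 (z = 9.92 mm)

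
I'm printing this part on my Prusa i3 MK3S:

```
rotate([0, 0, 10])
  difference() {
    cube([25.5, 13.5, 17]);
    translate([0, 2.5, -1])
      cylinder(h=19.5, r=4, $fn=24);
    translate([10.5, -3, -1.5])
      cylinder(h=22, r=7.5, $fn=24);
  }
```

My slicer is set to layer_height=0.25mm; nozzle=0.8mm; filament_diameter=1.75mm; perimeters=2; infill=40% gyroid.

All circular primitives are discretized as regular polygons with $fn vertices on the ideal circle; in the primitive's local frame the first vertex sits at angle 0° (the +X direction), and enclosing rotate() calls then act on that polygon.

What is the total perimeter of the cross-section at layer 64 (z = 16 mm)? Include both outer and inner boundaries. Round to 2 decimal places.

81.08 mm

At z = 16 mm: the cube (footprint 25.5×13.5) is included at this height (perimeter 78.00 mm); the cylinder at (0, 2.5): section is a regular 24-gon, circumradius r=4 (perimeter = 2·24·4.000·sin(180°/24) = 25.06 mm); the cylinder at (10.5, -3): section is a regular 24-gon, circumradius r=7.5 (perimeter = 2·24·7.500·sin(180°/24) = 46.99 mm); After the difference (first − rest): starting from the 25.5×13.5 cube, the r=4 cylinder at (0, 2.5) partially overlaps it — only the 21.66 mm² overlap (of its 49.69 mm²) is removed, clipping the outline; the r=7.5 cylinder at (10.5, -3) partially overlaps it — only the 43.85 mm² overlap (of its 174.70 mm²) is removed, clipping the outline — boundary = 81.08 mm; (rotated 10° about Z; rotation is an isometry so areas/perimeters/island counts are preserved). Overall, the cross-section is a single solid region. Total boundary length (outer) = 81.08 mm.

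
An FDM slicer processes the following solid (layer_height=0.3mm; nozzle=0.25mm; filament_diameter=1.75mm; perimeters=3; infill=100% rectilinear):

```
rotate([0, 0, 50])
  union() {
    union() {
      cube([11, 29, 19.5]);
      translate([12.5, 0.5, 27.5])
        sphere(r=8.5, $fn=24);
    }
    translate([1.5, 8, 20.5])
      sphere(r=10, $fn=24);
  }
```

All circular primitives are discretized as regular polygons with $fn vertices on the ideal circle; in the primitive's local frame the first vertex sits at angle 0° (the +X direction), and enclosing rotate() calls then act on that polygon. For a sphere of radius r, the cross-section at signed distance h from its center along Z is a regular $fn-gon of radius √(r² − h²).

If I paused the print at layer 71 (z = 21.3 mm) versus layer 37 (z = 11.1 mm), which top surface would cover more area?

Layer 71 (z = 21.3): the cube does not reach this height (z outside [0, 19.5]); the r=8.5 sphere at (12.5, 0.5) contributes a regular 24-gon of circumradius √(8.5²−6.2²) = 5.815 (area = (24/2)·5.815²·sin(360°/24) = 105.01 mm²); Taking the union: only the r=8.5 sphere at (12.5, 0.5) is present, so the union is just that shape — area = 105.01 mm²; the r=10 sphere at (1.5, 8) slices to a regular 24-gon of circumradius 9.968 (√(r²−h²) with h=0.8 from center) (area = (24/2)·9.968²·sin(360°/24) = 308.60 mm²); Combining (union): the regions partially overlap — summed areas 413.60 mm² minus the doubly-counted overlap 12.81 mm² gives 400.79 mm² — area = 400.79 mm²; (whole slice rotated 50° about Z — lengths, areas and connectivity unchanged). So its area = 400.79 mm². Layer 37 (z = 11.1): the 11×29 cube contributes its full rectangle (area 319.00 mm²); the sphere at (12.5, 0.5) is absent (|z−center|=16.400 > r=8.5); Merging all regions: only the 11×29 cube is present, so the union is just that shape — area = 319.00 mm²; the sphere at (1.5, 8): section is a regular 24-gon, circumradius = √(r²−h²) = √(10²−9.4²) = 3.412 (area = (24/2)·3.412²·sin(360°/24) = 36.15 mm²); Combining (union): the regions partially overlap — summed areas 355.15 mm² minus the doubly-counted overlap 27.91 mm² gives 327.24 mm² — area = 327.24 mm²; (rotated 50° about Z; rotation is an isometry so areas/perimeters/island counts are preserved). So its area = 327.24 mm². Layer 71 is larger (400.79 vs 327.24 mm²).

layer 71 (z = 21.3 mm)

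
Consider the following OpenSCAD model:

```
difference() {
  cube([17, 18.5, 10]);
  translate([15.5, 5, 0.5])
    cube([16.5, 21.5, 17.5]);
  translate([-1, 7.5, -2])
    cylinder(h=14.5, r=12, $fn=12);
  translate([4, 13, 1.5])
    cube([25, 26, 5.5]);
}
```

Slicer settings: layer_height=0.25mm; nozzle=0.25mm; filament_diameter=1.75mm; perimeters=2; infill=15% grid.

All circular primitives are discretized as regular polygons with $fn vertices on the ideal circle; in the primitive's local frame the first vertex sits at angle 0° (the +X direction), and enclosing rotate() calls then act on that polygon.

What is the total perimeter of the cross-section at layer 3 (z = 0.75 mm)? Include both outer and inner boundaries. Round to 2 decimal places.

64.98 mm

At z = 0.75 mm: the cube is present — its section is the full 17×18.5 rectangle (perimeter 71.00 mm); the 16.5×21.5 cube at (15.5, 5) contributes its full rectangle (perimeter 76.00 mm); the cylinder at (-1, 7.5): section is a regular 12-gon, circumradius r=12 (perimeter = 2·12·12.000·sin(180°/12) = 74.54 mm); the cube at (4, 13) is not intersected at this z (z outside [1.5, 7]); After the difference (first − rest): starting from the 17×18.5 cube, the 16.5×21.5 cube at (15.5, 5) partially overlaps it — only the 20.25 mm² overlap (of its 354.75 mm²) is removed, clipping the outline; the r=12 cylinder at (-1, 7.5) partially overlaps it — only the 169.27 mm² overlap (of its 432.00 mm²) is removed, clipping the outline — boundary = 64.98 mm. Overall, the cross-section is a single solid region. Total boundary length (outer) = 64.98 mm.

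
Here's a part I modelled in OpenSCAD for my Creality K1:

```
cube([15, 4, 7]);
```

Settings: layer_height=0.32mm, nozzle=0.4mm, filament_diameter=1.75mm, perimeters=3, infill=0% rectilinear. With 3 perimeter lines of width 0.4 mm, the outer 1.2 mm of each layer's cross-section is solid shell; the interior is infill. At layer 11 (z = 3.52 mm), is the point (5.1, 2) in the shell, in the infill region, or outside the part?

infill

At z = 3.52 mm: the 15×4 cube contributes its full rectangle. Overall, the cross-section is a single solid region. The nearest boundary edge runs (0.00, 0.00)→(15.00, 0.00); distance from the point to it = 2.00 mm. The point is inside the cross-section and 2.00 mm from the nearest boundary — more than the 1.2 mm shell width (3 × 0.4), so it's in the infill interior.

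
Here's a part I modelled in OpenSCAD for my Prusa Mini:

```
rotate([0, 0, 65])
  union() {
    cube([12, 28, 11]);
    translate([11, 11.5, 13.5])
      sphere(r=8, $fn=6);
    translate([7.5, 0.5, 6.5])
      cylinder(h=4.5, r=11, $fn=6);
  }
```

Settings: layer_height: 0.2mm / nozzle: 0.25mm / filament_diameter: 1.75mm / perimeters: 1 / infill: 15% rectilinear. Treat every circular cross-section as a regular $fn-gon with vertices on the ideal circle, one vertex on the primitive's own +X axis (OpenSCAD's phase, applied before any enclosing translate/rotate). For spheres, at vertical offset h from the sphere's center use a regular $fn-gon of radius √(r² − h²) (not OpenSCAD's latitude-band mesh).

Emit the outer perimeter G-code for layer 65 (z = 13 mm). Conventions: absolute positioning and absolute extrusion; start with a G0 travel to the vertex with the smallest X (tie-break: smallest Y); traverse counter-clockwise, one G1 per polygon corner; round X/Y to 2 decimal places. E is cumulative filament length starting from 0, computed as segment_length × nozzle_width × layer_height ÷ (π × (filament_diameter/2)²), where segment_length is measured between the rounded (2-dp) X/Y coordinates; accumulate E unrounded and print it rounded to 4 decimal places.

At z = 13 mm: the cube does not reach this height (z outside [0, 11]); the sphere at (11, 11.5): section is a regular 6-gon, circumradius = √(r²−h²) = √(8²−0.5²) = 7.984; the cylinder at (7.5, 0.5) does not reach this height (z outside [6.5, 11]); Combining (union): only the r=8 sphere at (11, 11.5) is present, so the union is just that shape — 1 connected region; (rotated 65° about Z; rotation is an isometry so areas/perimeters/island counts are preserved). The outline is a single polygon with 6 vertices. Extrusion per mm of travel: 0.25 × 0.2 / (π × 0.875²) = 0.020788. Accumulating E over each segment gives final E = 0.9961.

G0 X-13.73 Y14.13 Z13.00
G1 X-9.15 Y7.59 E0.1660
G1 X-1.19 Y8.29 E0.3321
G1 X2.18 Y15.53 E0.4981
G1 X-2.40 Y22.07 E0.6641
G1 X-10.35 Y21.37 E0.8300
G1 X-13.73 Y14.13 E0.9961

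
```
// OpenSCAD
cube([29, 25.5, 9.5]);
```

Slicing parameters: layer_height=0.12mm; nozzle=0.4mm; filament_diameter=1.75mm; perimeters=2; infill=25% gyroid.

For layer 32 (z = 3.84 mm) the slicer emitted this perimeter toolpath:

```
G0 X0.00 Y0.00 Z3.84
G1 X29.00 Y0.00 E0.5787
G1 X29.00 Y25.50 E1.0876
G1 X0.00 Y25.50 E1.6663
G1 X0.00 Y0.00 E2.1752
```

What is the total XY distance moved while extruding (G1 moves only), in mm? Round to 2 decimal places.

Sum the Euclidean lengths of each G1 segment: total = 109.00 mm.

109.00 mm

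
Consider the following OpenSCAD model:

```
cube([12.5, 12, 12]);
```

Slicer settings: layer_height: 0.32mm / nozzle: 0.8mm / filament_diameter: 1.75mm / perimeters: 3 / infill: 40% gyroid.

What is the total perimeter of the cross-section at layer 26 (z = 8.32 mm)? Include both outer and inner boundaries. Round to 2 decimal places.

At z = 8.32 mm: the cube (footprint 12.5×12) is included at this height (perimeter 49.00 mm). Overall, the cross-section is a single solid region. Total boundary length (outer) = 49.00 mm.

49.00 mm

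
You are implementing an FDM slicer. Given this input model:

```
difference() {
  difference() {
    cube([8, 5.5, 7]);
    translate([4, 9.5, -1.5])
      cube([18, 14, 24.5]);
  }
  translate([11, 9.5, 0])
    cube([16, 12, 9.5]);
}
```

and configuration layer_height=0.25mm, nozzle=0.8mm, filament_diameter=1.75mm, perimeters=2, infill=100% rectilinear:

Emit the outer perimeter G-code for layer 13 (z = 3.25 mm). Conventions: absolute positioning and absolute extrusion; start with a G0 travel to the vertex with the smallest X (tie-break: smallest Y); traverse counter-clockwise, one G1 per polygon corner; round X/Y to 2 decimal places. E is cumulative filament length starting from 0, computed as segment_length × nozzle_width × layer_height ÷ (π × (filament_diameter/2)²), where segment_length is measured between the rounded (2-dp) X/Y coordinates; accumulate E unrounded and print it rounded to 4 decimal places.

G0 X0.00 Y0.00 Z3.25
G1 X8.00 Y0.00 E0.6652
G1 X8.00 Y5.50 E1.1225
G1 X0.00 Y5.50 E1.7877
G1 X0.00 Y0.00 E2.2451

At z = 3.25 mm: the cube is present — its section is the full 8×5.5 rectangle; the cube at (4, 9.5) is present — its section is the full 18×14 rectangle; Taking the first minus the rest: starting from the 8×5.5 cube, the 18×14 cube at (4, 9.5) misses the remaining region (no effect) — 1 connected region; the 16×12 cube at (11, 9.5) contributes its full rectangle; After the difference (first − rest): starting from the result so far, the 16×12 cube at (11, 9.5) misses the remaining region (no effect) — 1 connected region. The outline is a single polygon with 4 vertices. Extrusion per mm of travel: 0.8 × 0.25 / (π × 0.875²) = 0.083150. Accumulating E over each segment gives final E = 2.2451.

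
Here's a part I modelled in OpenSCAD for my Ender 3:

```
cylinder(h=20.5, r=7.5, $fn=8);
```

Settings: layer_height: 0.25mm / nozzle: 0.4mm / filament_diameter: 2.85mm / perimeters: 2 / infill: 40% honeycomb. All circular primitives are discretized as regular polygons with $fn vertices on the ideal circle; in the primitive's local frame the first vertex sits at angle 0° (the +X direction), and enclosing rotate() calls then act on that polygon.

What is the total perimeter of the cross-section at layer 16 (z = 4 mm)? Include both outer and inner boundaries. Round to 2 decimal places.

At z = 4 mm: the r=7.5 cylinder gives a regular 8-gon of circumradius 7.5 (constant along its height) (perimeter = 2·8·7.500·sin(180°/8) = 45.92 mm). Overall, the cross-section is a single solid region. Total boundary length (outer) = 45.92 mm.

45.92 mm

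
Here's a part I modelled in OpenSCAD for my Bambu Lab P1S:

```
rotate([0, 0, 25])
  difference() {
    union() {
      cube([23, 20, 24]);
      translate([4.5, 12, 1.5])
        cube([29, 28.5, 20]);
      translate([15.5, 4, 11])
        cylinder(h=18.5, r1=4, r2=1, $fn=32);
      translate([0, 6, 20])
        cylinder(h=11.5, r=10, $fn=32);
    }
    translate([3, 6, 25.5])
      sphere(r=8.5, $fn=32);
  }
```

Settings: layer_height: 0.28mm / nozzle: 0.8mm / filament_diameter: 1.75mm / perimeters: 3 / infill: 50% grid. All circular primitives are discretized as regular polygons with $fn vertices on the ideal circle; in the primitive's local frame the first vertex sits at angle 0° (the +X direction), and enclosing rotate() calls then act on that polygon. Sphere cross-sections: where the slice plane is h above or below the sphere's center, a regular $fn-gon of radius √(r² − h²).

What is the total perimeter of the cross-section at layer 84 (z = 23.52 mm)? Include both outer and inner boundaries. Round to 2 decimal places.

At z = 23.52 mm: the cube (footprint 23×20) is included at this height (perimeter 86.00 mm); the cube at (4.5, 12) is not intersected at this z (z outside [1.5, 21.5]); the cone at (15.5, 4) (r1=4→r2=1) has section circumradius 1.970 here — a regular 32-gon (perimeter = 2·32·1.970·sin(180°/32) = 12.36 mm); the r=10 cylinder at (0, 6) gives a regular 32-gon of circumradius 10 (constant along its height) (perimeter = 2·32·10.000·sin(180°/32) = 62.73 mm); Merging all regions: the regions partially overlap (shared area 146.12 mm²), so the edge portions inside another operand are dropped and the merged outline is re-measured after clipping — boundary = 102.64 mm; the sphere at (3, 6): section is a regular 32-gon, circumradius = √(r²−h²) = √(8.5²−1.98²) = 8.266 (perimeter = 2·32·8.266·sin(180°/32) = 51.85 mm); Subtracting the remaining from the first: starting from the result so far, the r=8.5 sphere at (3, 6) partially overlaps it — only the 212.75 mm² overlap (of its 213.29 mm²) is removed, clipping the outline — boundary = 149.75 mm; (rotated 25° about Z; rotation is an isometry so areas/perimeters/island counts are preserved). Overall, the cross-section is a single solid region. Total boundary length (outer) = 149.75 mm.

149.75 mm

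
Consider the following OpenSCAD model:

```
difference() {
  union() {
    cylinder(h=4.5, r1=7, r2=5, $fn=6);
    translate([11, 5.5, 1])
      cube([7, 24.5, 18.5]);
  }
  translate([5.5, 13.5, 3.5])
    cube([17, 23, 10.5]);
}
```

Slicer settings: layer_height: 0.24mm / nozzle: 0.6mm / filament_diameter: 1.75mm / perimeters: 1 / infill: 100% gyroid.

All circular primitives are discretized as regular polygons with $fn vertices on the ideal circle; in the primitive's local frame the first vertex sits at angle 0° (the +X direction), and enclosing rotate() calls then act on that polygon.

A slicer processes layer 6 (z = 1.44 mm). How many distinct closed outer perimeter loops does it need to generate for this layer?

2

At z = 1.44 mm: the cone contributes a regular 6-gon of circumradius 6.360 (interpolated between r1=7 and r2=5 at t=0.320); the 7×24.5 cube at (11, 5.5) contributes its full rectangle; Taking the union: the 2 present regions are separate (no shared area or edge), so areas and boundary lengths simply add and each stays a separate island — 2 connected regions; the cube at (5.5, 13.5) is not intersected at this z (z outside [3.5, 14]); Subtracting the remaining from the first: none of the subtracted shapes is present at this height, so that combined region is unchanged — 2 connected regions. The result has 2 disconnected regions.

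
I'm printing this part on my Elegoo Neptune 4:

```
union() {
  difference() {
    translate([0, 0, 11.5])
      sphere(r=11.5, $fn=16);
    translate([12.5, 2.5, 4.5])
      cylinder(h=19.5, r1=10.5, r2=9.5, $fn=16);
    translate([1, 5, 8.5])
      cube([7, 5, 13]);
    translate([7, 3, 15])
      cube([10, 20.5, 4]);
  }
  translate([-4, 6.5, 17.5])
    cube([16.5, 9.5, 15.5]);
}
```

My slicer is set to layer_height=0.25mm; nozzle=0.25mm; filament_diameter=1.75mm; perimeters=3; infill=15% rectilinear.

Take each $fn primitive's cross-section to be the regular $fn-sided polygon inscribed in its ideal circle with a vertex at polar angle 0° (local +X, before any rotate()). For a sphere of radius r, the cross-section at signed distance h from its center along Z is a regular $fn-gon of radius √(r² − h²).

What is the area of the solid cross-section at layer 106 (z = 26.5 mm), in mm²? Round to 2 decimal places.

156.75 mm²

At z = 26.5 mm: the sphere is absent (|z−center|=15.000 > r=11.5); the cone at (12.5, 2.5) is not intersected at this z (z outside [4.5, 24]); the cube at (1, 5) does not reach this height (z outside [8.5, 21.5]); the cube at (7, 3) is not intersected at this z (z outside [15, 19]); Taking the first minus the rest: the first operand is absent here, so nothing remains; the cube at (-4, 6.5) (footprint 16.5×9.5) is included at this height (area 156.75 mm²); Combining (union): only the 16.5×9.5 cube at (-4, 6.5) is present, so the union is just that shape — area = 156.75 mm². Overall, the cross-section is a single solid region. Net area = 156.75 mm².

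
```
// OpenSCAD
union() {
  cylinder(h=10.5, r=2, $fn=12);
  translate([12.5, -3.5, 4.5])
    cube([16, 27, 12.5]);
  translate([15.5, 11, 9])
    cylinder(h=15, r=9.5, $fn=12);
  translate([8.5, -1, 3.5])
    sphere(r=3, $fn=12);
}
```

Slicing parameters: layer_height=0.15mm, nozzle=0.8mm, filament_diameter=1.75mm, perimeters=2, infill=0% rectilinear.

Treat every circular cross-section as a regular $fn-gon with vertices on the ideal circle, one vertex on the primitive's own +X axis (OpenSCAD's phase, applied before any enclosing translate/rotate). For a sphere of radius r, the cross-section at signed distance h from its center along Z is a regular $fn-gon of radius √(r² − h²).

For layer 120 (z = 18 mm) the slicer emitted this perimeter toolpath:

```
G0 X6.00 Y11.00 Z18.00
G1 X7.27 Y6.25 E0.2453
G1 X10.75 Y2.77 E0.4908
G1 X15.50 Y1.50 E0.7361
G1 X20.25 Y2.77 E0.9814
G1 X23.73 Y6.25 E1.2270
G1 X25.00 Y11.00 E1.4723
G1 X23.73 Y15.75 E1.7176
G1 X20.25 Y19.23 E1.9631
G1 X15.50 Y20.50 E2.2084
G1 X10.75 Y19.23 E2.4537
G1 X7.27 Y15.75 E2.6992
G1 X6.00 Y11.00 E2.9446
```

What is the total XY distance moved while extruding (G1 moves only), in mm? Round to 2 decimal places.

59.02 mm

Sum the Euclidean lengths of each G1 segment: total = 59.02 mm.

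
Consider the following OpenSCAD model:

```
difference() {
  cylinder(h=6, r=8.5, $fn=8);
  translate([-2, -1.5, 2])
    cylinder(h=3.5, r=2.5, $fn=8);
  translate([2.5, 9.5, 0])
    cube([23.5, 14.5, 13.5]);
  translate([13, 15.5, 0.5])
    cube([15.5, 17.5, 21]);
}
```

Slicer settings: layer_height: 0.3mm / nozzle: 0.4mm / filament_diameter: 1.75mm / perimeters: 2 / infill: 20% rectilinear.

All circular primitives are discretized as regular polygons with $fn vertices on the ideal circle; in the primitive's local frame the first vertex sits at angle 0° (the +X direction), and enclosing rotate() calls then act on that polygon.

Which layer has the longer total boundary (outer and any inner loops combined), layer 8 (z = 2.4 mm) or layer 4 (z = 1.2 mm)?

layer 8 (z = 2.4 mm)

Layer 8 (z = 2.4): the r=8.5 cylinder contributes a regular 8-gon of circumradius 8.5 (perimeter = 2·8·8.500·sin(180°/8) = 52.04 mm); the cylinder at (-2, -1.5): section is a regular 8-gon, circumradius r=2.5 (perimeter = 2·8·2.500·sin(180°/8) = 15.31 mm); the cube at (2.5, 9.5) is present — its section is the full 23.5×14.5 rectangle (perimeter 76.00 mm); the cube at (13, 15.5) is present — its section is the full 15.5×17.5 rectangle (perimeter 66.00 mm); Subtracting the remaining from the first: starting from the r=8.5 cylinder, the r=2.5 cylinder at (-2, -1.5) lies wholly inside it (removes its full 17.68 mm² and its 15.31 mm outline becomes a hole wall); the 23.5×14.5 cube at (2.5, 9.5) misses the remaining region (no effect); the 15.5×17.5 cube at (13, 15.5) misses the remaining region (no effect) — boundary (outer + 1 inner loop) = 67.35 mm. So its perimeter = 67.35 mm. Layer 4 (z = 1.2): the cylinder: section is a regular 8-gon, circumradius r=8.5 (perimeter = 2·8·8.500·sin(180°/8) = 52.04 mm); the cylinder at (-2, -1.5) is not intersected at this z (z outside [2, 5.5]); the cube at (2.5, 9.5) (footprint 23.5×14.5) is included at this height (perimeter 76.00 mm); the 15.5×17.5 cube at (13, 15.5) contributes its full rectangle (perimeter 66.00 mm); Taking the first minus the rest: starting from the r=8.5 cylinder, the 23.5×14.5 cube at (2.5, 9.5) misses the remaining region (no effect); the 15.5×17.5 cube at (13, 15.5) misses the remaining region (no effect) — boundary = 52.04 mm. So its perimeter = 52.04 mm. Layer 8 is larger (67.35 vs 52.04 mm).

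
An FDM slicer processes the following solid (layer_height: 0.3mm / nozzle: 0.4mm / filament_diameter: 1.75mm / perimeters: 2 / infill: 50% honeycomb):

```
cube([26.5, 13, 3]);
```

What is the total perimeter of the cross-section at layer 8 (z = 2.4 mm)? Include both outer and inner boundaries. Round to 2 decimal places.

79.00 mm

At z = 2.4 mm: the cube (footprint 26.5×13) is included at this height (perimeter 79.00 mm). Overall, the cross-section is a single solid region. Total boundary length (outer) = 79.00 mm.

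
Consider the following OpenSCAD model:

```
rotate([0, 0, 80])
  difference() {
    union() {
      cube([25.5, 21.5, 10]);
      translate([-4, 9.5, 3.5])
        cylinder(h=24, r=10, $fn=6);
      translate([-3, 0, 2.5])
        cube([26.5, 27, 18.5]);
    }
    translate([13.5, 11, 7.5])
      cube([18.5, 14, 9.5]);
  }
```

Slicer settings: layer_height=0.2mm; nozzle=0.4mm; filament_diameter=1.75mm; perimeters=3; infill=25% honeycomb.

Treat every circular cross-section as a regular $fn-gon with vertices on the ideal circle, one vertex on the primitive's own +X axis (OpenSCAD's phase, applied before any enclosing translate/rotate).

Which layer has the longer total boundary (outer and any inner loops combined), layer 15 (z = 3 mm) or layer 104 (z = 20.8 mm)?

layer 104 (z = 20.8 mm)

Layer 15 (z = 3): the cube (footprint 25.5×21.5) is included at this height (perimeter 94.00 mm); the cylinder at (-4, 9.5) is absent (z outside [3.5, 27.5]); the cube at (-3, 0) (footprint 26.5×27) is included at this height (perimeter 107.00 mm); Taking the union: the regions partially overlap (shared area 505.25 mm²), so the edge portions inside another operand are dropped and the merged outline is re-measured after clipping — boundary = 111.00 mm; the cube at (13.5, 11) does not reach this height (z outside [7.5, 17]); Taking the first minus the rest: none of the subtracted shapes is present at this height, so that combined region is unchanged — boundary = 111.00 mm; (whole slice rotated 80° about Z — lengths, areas and connectivity unchanged). So its perimeter = 111.00 mm. Layer 104 (z = 20.8): the cube does not reach this height (z outside [0, 10]); the r=10 cylinder at (-4, 9.5) gives a regular 6-gon of circumradius 10 (constant along its height) (perimeter = 2·6·10.000·sin(180°/6) = 60.00 mm); the 26.5×27 cube at (-3, 0) contributes its full rectangle (perimeter 107.00 mm); Taking the union: the regions partially overlap (shared area 112.58 mm²), so the edge portions inside another operand are dropped and the merged outline is re-measured after clipping — boundary = 121.68 mm; the cube at (13.5, 11) does not reach this height (z outside [7.5, 17]); After the difference (first − rest): none of the subtracted shapes is present at this height, so that combined region is unchanged — boundary = 121.68 mm; (whole slice rotated 80° about Z — lengths, areas and connectivity unchanged). So its perimeter = 121.68 mm. Layer 104 is larger (121.68 vs 111.00 mm).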